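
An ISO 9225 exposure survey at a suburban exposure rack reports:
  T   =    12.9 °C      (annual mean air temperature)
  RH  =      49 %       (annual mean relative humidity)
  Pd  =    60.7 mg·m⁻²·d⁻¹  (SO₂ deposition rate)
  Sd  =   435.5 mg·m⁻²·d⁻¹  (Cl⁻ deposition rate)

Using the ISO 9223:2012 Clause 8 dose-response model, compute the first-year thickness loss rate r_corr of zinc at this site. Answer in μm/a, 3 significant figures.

zinc: temperature factor f = -0.071·(2.9) = -0.2059
  sulphur-dioxide contribution → 0.6091 μm/a
  chloride contribution → 2.476 μm/a
  ⇒ r_corr(zinc) = 3.085 μm/a

r_corr = 3.08 μm/a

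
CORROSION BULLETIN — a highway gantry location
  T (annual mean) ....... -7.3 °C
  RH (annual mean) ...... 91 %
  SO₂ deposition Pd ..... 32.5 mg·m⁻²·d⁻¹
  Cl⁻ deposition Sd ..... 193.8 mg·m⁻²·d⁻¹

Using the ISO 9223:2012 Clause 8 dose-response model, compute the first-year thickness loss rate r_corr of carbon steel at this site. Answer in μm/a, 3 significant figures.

r_corr = 45.2 μm/a

carbon steel: temperature factor f = +0.150·(-17.3) = -2.5950
  Pd branch = 1.77·Pd^0.52·e^(0.02·RH+f) = 4.984 μm/a
  Sd branch = 0.102·Sd^0.62·e^(0.033·RH+0.04·T) = 40.19 μm/a
  sum: 4.984 + 40.19 → r_corr = 45.18 μm/a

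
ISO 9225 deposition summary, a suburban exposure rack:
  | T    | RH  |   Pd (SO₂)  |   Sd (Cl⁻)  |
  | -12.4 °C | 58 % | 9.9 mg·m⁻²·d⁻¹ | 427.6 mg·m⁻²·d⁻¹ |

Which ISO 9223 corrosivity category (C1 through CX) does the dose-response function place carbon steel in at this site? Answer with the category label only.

C2

carbon steel: temperature factor f = +0.150·(-22.4) = -3.3600
  SO₂ term: 1.77·9.9^0.52·exp(0.02·58-3.3600) = 0.646
  Sd branch = 0.102·Sd^0.62·e^(0.033·RH+0.04·T) = 18.02 μm/a
  r_corr = 0.646 + 18.02 = 18.66 μm/a
18.7 μm/a falls in (1.3, 25] for carbon steel → category C2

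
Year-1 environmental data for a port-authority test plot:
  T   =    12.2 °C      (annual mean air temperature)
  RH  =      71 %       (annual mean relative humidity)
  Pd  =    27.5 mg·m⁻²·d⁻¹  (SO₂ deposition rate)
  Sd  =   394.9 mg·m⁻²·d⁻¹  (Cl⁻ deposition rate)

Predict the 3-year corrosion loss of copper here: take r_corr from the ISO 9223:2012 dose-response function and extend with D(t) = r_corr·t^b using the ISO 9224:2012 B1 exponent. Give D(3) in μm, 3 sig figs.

D(3) = 3.95 μm

copper: f(T) = -0.080·(T−10) [T>10 °C] = -0.1760
  Pd branch = 0.0053·Pd^0.26·e^(0.059·RH+f) = 0.6939 μm/a
  Sd branch = 0.01025·Sd^0.27·e^(0.036·RH+0.049·T) = 1.206 μm/a
  r_corr = 0.6939 + 1.206 = 1.9 μm/a
Power-law: D(3) = r_corr · 3^0.667
  D(3) = 1.9 × 3^0.667 = 1.9 × 2.081 = 3.954 μm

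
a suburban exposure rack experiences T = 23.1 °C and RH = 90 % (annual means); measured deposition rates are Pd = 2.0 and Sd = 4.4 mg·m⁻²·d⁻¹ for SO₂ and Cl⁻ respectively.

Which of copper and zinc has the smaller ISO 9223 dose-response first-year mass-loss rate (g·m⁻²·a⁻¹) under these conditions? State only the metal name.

zinc

copper: f(T) = -0.080·(T−10) [T>10 °C] = -1.0480
  SO₂ term: 0.0053·2.0^0.26·exp(0.059·90-1.0480) = 0.4503
  Cl⁻ term: 0.01025·4.4^0.27·exp(0.036·90+0.049·23.1) = 1.211
  sum: 0.4503 + 1.211 → r_corr = 1.661 μm/a
  mass loss = 1.661 μm/a × 8.96 g/cm³ = 14.89 g·m⁻²·a⁻¹
zinc: T>10 °C ⇒ hinge -0.071·(23.1−10) = -0.9301
  Pd branch = 0.0129·Pd^0.44·e^(0.046·RH+f) = 0.4336 μm/a
  Sd branch = 0.0175·Sd^0.57·e^(0.008·RH+0.085·T) = 0.596 μm/a
  sum: 0.4336 + 0.596 → r_corr = 1.03 μm/a
  mass loss = 1.03 μm/a × 7.14 g/cm³ = 7.351 g·m⁻²·a⁻¹
Ordering by g·m⁻²·a⁻¹: copper (14.9) > zinc (7.35)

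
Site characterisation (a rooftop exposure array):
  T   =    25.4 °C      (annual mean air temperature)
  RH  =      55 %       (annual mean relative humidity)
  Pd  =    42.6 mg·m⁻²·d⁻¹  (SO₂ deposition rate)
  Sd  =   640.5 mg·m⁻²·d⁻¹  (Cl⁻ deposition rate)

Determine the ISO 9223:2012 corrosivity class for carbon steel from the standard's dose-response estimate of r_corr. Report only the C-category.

C5

carbon steel: f(T) = -0.054·(T−10) [T>10 °C] = -0.8316
  sulphur-dioxide contribution → 16.29 μm/a
  chloride contribution → 95.09 μm/a
  total first-year rate 111.4 μm/a
ISO 9223 Table 2 (carbon steel): 80 < 111 ≤ 200 μm/a ⇒ C5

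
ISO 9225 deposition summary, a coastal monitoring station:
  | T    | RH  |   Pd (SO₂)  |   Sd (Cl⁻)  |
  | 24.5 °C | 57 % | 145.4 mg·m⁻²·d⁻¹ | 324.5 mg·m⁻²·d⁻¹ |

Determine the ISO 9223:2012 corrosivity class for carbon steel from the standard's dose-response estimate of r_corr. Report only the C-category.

C5

carbon steel: temperature factor f = -0.054·(14.5) = -0.7830
  sulphur-dioxide contribution → 33.69 μm/a
  chloride contribution → 64.28 μm/a
  ⇒ r_corr(carbon steel) = 97.97 μm/a
ISO 9223 Table 2 (carbon steel): 80 < 98 ≤ 200 μm/a ⇒ C5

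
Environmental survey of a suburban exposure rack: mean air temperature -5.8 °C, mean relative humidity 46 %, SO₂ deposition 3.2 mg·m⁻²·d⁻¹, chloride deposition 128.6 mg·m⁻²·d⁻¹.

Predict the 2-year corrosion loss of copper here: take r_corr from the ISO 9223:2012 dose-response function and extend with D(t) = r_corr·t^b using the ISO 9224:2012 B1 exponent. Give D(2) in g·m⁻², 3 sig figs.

D(2) = 2.34 g·m⁻²

copper: T≤10 °C ⇒ hinge +0.126·(-5.8−10) = -1.9908
  sulphur-dioxide contribution → 0.01478 μm/a
  chloride contribution → 0.15 μm/a
  ⇒ r_corr(copper) = 0.1647 μm/a
Power-law: D(2) = r_corr · 2^0.667
  D(2) = 0.1647 × 2^0.667 = 0.1647 × 1.588 = 0.2616 μm
  Mass loss = 0.2616 μm × 8.96 g/cm³ = 2.344 g·m⁻²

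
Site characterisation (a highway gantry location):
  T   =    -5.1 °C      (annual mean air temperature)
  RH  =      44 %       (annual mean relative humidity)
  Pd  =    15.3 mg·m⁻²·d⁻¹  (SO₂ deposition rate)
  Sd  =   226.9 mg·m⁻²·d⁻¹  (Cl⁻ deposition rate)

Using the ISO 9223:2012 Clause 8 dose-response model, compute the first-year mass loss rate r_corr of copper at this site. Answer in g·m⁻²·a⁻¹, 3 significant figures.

r_corr = 1.70 g·m⁻²·a⁻¹

copper: temperature factor f = +0.126·(-15.1) = -1.9026
  sulphur-dioxide contribution → 0.02155 μm/a
  chloride contribution → 0.1683 μm/a
  ⇒ r_corr(copper) = 0.1899 μm/a
Convert to mass loss: 0.1899 μm/a × 8.96 g/cm³ = 1.701 g·m⁻²·a⁻¹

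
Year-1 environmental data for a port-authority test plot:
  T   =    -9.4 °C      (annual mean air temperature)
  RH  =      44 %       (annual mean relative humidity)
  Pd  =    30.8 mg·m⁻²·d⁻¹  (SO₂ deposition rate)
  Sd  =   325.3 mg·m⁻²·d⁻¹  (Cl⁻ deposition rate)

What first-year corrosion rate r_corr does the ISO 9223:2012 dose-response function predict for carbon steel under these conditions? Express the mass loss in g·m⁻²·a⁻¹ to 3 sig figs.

carbon steel: T≤10 °C ⇒ hinge +0.150·(-9.4−10) = -2.9100
  sulphur-dioxide contribution → 1.382 μm/a
  chloride contribution → 10.8 μm/a
  ⇒ r_corr(carbon steel) = 12.18 μm/a
Convert to mass loss: 12.18 μm/a × 7.85 g/cm³ = 95.64 g·m⁻²·a⁻¹

r_corr = 95.6 g·m⁻²·a⁻¹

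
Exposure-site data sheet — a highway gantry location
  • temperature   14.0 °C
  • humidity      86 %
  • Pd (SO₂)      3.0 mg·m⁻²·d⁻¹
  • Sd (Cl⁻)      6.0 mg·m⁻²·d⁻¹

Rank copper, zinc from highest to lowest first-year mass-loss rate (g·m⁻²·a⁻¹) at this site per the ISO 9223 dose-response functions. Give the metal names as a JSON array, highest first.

copper: T>10 °C ⇒ hinge -0.080·(14.0−10) = -0.3200
  sulphur-dioxide contribution → 0.8184 μm/a
  chloride contribution → 0.73 μm/a
  ⇒ r_corr(copper) = 1.548 μm/a
  mass loss = 1.548 μm/a × 8.96 g/cm³ = 13.87 g·m⁻²·a⁻¹
zinc: f(T) = -0.071·(T−10) [T>10 °C] = -0.2840
  sulphur-dioxide contribution → 0.8227 μm/a
  chloride contribution → 0.3178 μm/a
  ⇒ r_corr(zinc) = 1.141 μm/a
  mass loss = 1.141 μm/a × 7.14 g/cm³ = 8.144 g·m⁻²·a⁻¹
Ordering by g·m⁻²·a⁻¹: copper (13.9) > zinc (8.14)

["copper", "zinc"]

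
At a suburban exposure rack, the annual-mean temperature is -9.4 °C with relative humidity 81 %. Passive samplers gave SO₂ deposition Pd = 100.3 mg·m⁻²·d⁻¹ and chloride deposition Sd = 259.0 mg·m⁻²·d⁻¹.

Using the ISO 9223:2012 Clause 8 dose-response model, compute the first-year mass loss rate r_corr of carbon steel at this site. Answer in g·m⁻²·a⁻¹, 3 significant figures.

r_corr = 292 g·m⁻²·a⁻¹

carbon steel: f(T) = +0.150·(T−10) [T≤10 °C] = -2.9100
  sulphur-dioxide contribution → 5.351 μm/a
  chloride contribution → 31.8 μm/a
  total first-year rate 37.15 μm/a
Convert to mass loss: 37.15 μm/a × 7.85 g/cm³ = 291.6 g·m⁻²·a⁻¹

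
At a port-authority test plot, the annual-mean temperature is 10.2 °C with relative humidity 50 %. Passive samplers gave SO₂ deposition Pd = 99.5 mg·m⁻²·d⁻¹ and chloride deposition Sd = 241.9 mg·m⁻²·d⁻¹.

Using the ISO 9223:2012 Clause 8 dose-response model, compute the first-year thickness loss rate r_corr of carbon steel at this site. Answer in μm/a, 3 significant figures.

carbon steel: T>10 °C ⇒ hinge -0.054·(10.2−10) = -0.0108
  sulphur-dioxide contribution → 52.05 μm/a
  chloride contribution → 24 μm/a
  ⇒ r_corr(carbon steel) = 76.05 μm/a

r_corr = 76.1 μm/a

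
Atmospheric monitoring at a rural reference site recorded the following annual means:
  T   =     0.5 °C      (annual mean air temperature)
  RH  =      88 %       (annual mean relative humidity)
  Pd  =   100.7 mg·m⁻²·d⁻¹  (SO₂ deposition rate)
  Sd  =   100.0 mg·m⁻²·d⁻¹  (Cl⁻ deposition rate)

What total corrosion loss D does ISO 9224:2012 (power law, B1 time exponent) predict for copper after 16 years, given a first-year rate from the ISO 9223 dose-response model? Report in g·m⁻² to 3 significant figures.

copper: f(T) = +0.126·(T−10) [T≤10 °C] = -1.1970
  SO₂ term: 0.0053·100.7^0.26·exp(0.059·88-1.1970) = 0.9551
  Cl⁻ term: 0.01025·100.0^0.27·exp(0.036·88+0.049·0.5) = 0.8654
  sum: 0.9551 + 0.8654 → r_corr = 1.821 μm/a
Long-term exponent b (ISO 9224 Table 2, B1) = 0.667
  D(16) = 1.821 × 16^0.667 = 1.821 × 6.355 = 11.57 μm
  Mass loss = 11.57 μm × 8.96 g/cm³ = 103.7 g·m⁻²

D(16) = 104 g·m⁻²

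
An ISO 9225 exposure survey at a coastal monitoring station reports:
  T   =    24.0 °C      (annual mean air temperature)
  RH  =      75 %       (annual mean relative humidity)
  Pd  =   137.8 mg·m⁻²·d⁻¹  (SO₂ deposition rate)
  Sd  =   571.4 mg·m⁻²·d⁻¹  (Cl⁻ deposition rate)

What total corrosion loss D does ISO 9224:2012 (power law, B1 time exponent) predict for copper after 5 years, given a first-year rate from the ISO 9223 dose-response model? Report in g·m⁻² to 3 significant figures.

D(5) = 85.6 g·m⁻²

copper: T>10 °C ⇒ hinge -0.080·(24.0−10) = -1.1200
  sulphur-dioxide contribution → 0.5198 μm/a
  chloride contribution → 2.744 μm/a
  total first-year rate 3.264 μm/a
Long-term exponent b (ISO 9224 Table 2, B1) = 0.667
  D(5) = 3.264 × 5^0.667 = 3.264 × 2.926 = 9.549 μm
  Mass loss = 9.549 μm × 8.96 g/cm³ = 85.56 g·m⁻²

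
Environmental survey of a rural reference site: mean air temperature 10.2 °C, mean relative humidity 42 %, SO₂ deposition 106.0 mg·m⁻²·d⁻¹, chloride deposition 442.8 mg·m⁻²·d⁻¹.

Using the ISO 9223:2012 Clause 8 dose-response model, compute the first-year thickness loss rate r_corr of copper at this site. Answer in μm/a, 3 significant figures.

r_corr = 0.606 μm/a

copper: f(T) = -0.080·(T−10) [T>10 °C] = -0.0160
  SO₂ term: 0.0053·106.0^0.26·exp(0.059·42-0.0160) = 0.209
  Cl⁻ term: 0.01025·442.8^0.27·exp(0.036·42+0.049·10.2) = 0.3971
  sum: 0.209 + 0.3971 → r_corr = 0.6061 μm/a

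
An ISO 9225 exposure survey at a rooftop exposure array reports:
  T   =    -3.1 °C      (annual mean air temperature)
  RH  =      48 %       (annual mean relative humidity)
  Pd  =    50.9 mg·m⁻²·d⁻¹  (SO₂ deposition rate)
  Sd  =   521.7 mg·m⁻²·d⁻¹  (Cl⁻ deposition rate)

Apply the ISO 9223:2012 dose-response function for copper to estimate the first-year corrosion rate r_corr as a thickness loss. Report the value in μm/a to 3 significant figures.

r_corr = 0.316 μm/a

copper: temperature factor f = +0.126·(-13.1) = -1.6506
  sulphur-dioxide contribution → 0.04798 μm/a
  chloride contribution → 0.2685 μm/a
  total first-year rate 0.3165 μm/a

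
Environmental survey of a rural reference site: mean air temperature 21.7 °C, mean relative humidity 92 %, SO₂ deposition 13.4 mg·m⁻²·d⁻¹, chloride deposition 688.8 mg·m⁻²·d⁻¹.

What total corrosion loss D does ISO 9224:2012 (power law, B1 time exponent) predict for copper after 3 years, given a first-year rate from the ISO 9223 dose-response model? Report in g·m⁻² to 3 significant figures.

D(3) = 106 g·m⁻²

copper: T>10 °C ⇒ hinge -0.080·(21.7−10) = -0.9360
  Pd branch = 0.0053·Pd^0.26·e^(0.059·RH+f) = 0.9293 μm/a
  Sd branch = 0.01025·Sd^0.27·e^(0.036·RH+0.049·T) = 4.755 μm/a
  r_corr = 0.9293 + 4.755 = 5.685 μm/a
Power-law: D(3) = r_corr · 3^0.667
  D(3) = 5.685 × 3^0.667 = 5.685 × 2.081 = 11.83 μm
  Mass loss = 11.83 μm × 8.96 g/cm³ = 106 g·m⁻²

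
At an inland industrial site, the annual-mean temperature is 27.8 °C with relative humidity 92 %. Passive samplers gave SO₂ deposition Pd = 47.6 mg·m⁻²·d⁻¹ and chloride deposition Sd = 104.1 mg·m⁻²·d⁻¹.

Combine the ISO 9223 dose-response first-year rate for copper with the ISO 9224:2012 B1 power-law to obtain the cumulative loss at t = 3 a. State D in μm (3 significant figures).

copper: temperature factor f = -0.080·(17.8) = -1.4240
  sulphur-dioxide contribution → 0.7932 μm/a
  chloride contribution → 3.85 μm/a
  ⇒ r_corr(copper) = 4.643 μm/a
ISO 9224: D(t) = r_corr · t^b with b = 0.667 (copper, B1)
  D(3) = 4.643 × 3^0.667 = 4.643 × 2.081 = 9.661 μm

D(3) = 9.66 μm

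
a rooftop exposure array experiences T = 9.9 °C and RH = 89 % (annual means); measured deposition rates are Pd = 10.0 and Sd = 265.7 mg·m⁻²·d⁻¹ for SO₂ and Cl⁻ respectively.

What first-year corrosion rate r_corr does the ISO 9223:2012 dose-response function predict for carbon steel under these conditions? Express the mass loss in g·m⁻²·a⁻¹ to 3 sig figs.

carbon steel: T≤10 °C ⇒ hinge +0.150·(9.9−10) = -0.0150
  SO₂ term: 1.77·10.0^0.52·exp(0.02·89-0.0150) = 34.24
  Sd branch = 0.102·Sd^0.62·e^(0.033·RH+0.04·T) = 91.04 μm/a
  r_corr = 34.24 + 91.04 = 125.3 μm/a
Convert to mass loss: 125.3 μm/a × 7.85 g/cm³ = 983.4 g·m⁻²·a⁻¹

r_corr = 983 g·m⁻²·a⁻¹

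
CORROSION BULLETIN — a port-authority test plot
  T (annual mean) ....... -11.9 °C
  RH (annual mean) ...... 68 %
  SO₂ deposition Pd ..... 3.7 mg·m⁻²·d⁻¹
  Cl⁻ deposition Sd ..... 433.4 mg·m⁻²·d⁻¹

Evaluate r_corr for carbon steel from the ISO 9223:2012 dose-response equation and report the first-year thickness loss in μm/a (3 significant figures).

r_corr = 26.3 μm/a

carbon steel: temperature factor f = +0.150·(-21.9) = -3.2850
  SO₂ term: 1.77·3.7^0.52·exp(0.02·68-3.2850) = 0.5098
  Sd branch = 0.102·Sd^0.62·e^(0.033·RH+0.04·T) = 25.78 μm/a
  r_corr = 0.5098 + 25.78 = 26.29 μm/a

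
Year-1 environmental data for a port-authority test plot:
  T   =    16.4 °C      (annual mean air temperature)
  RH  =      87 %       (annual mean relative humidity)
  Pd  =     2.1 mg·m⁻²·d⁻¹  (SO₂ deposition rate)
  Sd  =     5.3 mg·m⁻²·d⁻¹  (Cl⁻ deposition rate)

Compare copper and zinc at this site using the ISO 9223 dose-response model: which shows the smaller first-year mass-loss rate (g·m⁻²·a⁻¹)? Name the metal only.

copper: temperature factor f = -0.080·(6.4) = -0.5120
  sulphur-dioxide contribution → 0.653 μm/a
  chloride contribution → 0.8232 μm/a
  total first-year rate 1.476 μm/a
  mass loss = 1.476 μm/a × 8.96 g/cm³ = 13.23 g·m⁻²·a⁻¹
zinc: T>10 °C ⇒ hinge -0.071·(16.4−10) = -0.4544
  sulphur-dioxide contribution → 0.621 μm/a
  chloride contribution → 0.3661 μm/a
  total first-year rate 0.987 μm/a
  mass loss = 0.987 μm/a × 7.14 g/cm³ = 7.047 g·m⁻²·a⁻¹
Ordering by g·m⁻²·a⁻¹: copper (13.2) > zinc (7.05)

zinc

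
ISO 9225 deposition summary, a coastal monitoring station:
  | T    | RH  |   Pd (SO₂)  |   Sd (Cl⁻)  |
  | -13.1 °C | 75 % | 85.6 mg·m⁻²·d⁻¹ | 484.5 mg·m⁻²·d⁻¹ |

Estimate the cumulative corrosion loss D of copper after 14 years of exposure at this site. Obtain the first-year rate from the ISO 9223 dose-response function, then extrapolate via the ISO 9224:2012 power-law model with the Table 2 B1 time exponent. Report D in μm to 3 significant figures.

D(14) = 2.92 μm

copper: f(T) = +0.126·(T−10) [T≤10 °C] = -2.9106
  sulphur-dioxide contribution → 0.07663 μm/a
  chloride contribution → 0.4262 μm/a
  ⇒ r_corr(copper) = 0.5028 μm/a
Power-law: D(14) = r_corr · 14^0.667
  D(14) = 0.5028 × 14^0.667 = 0.5028 × 5.814 = 2.923 μm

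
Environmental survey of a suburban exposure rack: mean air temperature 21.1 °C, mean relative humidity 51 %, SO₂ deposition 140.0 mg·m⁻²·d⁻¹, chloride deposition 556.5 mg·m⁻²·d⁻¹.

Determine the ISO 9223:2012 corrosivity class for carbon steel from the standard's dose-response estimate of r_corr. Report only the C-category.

carbon steel: temperature factor f = -0.054·(11.1) = -0.5994
  SO₂ term: 1.77·140.0^0.52·exp(0.02·51-0.5994) = 35.21
  Cl⁻ term: 0.102·556.5^0.62·exp(0.033·51+0.04·21.1) = 64.31
  sum: 35.21 + 64.31 → r_corr = 99.51 μm/a
Category bounds: 80…200 μm/a bracket r_corr ⇒ C5

C5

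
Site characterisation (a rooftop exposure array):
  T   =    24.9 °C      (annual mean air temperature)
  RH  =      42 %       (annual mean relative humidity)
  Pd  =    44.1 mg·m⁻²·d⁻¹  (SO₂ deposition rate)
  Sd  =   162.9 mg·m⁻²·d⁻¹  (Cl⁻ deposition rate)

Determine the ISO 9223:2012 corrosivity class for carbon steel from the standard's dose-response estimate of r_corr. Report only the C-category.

carbon steel: f(T) = -0.054·(T−10) [T>10 °C] = -0.8046
  Pd branch = 1.77·Pd^0.52·e^(0.02·RH+f) = 13.14 μm/a
  Cl⁻ term: 0.102·162.9^0.62·exp(0.033·42+0.04·24.9) = 25.97
  sum: 13.14 + 25.97 → r_corr = 39.11 μm/a
ISO 9223 Table 2 (carbon steel): 25 < 39.1 ≤ 50 μm/a ⇒ C3

C3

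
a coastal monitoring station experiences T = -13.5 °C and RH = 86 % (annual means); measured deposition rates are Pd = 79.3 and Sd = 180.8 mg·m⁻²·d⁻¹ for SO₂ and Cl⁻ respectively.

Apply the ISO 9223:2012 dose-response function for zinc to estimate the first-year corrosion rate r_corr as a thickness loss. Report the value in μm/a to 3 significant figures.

zinc: T≤10 °C ⇒ hinge +0.038·(-13.5−10) = -0.8930
  Pd branch = 0.0129·Pd^0.44·e^(0.046·RH+f) = 1.89 μm/a
  Sd branch = 0.0175·Sd^0.57·e^(0.008·RH+0.085·T) = 0.2138 μm/a
  r_corr = 1.89 + 0.2138 = 2.104 μm/a

r_corr = 2.10 μm/a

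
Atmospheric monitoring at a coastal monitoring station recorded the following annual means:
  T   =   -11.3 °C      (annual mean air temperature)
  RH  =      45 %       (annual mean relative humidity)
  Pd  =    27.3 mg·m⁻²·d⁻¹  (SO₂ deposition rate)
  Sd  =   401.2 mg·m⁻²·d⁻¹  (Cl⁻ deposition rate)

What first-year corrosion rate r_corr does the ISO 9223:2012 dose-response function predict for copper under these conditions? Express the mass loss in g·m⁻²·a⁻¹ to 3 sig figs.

copper: temperature factor f = +0.126·(-21.3) = -2.6838
  sulphur-dioxide contribution → 0.01217 μm/a
  chloride contribution → 0.1502 μm/a
  ⇒ r_corr(copper) = 0.1624 μm/a
Convert to mass loss: 0.1624 μm/a × 8.96 g/cm³ = 1.455 g·m⁻²·a⁻¹

r_corr = 1.45 g·m⁻²·a⁻¹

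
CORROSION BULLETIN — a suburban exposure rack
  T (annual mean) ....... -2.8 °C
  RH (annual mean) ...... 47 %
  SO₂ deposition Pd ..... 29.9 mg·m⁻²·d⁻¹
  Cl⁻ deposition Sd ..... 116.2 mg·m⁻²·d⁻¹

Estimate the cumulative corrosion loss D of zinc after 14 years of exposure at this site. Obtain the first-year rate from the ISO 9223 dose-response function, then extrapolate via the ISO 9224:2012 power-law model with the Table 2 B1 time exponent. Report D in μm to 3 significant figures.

zinc: f(T) = +0.038·(T−10) [T≤10 °C] = -0.4864
  SO₂ term: 0.0129·29.9^0.44·exp(0.046·47-0.4864) = 0.3073
  Cl⁻ term: 0.0175·116.2^0.57·exp(0.008·47+0.085·-2.8) = 0.3021
  r_corr = 0.3073 + 0.3021 = 0.6094 μm/a
Power-law: D(14) = r_corr · 14^0.813
  D(14) = 0.6094 × 14^0.813 = 0.6094 × 8.547 = 5.208 μm

D(14) = 5.21 μm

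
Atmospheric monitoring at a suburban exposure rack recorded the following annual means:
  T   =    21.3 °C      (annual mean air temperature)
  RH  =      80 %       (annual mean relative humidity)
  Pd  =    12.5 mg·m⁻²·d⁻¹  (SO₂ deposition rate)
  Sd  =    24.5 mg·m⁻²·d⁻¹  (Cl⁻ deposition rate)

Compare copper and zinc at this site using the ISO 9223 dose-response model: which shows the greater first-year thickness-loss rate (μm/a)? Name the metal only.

copper: T>10 °C ⇒ hinge -0.080·(21.3−10) = -0.9040
  Pd branch = 0.0053·Pd^0.26·e^(0.059·RH+f) = 0.4642 μm/a
  Cl⁻ term: 0.01025·24.5^0.27·exp(0.036·80+0.049·21.3) = 1.23
  sum: 0.4642 + 1.23 → r_corr = 1.694 μm/a
zinc: T>10 °C ⇒ hinge -0.071·(21.3−10) = -0.8023
  Pd branch = 0.0129·Pd^0.44·e^(0.046·RH+f) = 0.6966 μm/a
  Sd branch = 0.0175·Sd^0.57·e^(0.008·RH+0.085·T) = 1.256 μm/a
  sum: 0.6966 + 1.256 → r_corr = 1.953 μm/a
Ordering by μm/a: zinc (1.95) > copper (1.69)

zinc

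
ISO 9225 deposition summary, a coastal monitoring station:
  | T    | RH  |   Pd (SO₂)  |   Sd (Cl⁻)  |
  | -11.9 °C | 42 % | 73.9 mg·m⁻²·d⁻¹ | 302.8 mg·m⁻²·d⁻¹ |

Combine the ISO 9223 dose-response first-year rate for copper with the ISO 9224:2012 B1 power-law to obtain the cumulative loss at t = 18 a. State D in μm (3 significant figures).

copper: f(T) = +0.126·(T−10) [T≤10 °C] = -2.7594
  Pd branch = 0.0053·Pd^0.26·e^(0.059·RH+f) = 0.01224 μm/a
  Cl⁻ term: 0.01025·302.8^0.27·exp(0.036·42+0.049·-11.9) = 0.1214
  r_corr = 0.01224 + 0.1214 = 0.1336 μm/a
ISO 9224: D(t) = r_corr · t^b with b = 0.667 (copper, B1)
  D(18) = 0.1336 × 18^0.667 = 0.1336 × 6.875 = 0.9185 μm

D(18) = 0.918 μm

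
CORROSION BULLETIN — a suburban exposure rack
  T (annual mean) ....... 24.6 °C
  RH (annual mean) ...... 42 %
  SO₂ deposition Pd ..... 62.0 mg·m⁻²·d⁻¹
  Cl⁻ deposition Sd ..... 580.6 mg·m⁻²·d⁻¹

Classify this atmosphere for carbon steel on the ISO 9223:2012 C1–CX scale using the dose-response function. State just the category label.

carbon steel: T>10 °C ⇒ hinge -0.054·(24.6−10) = -0.7884
  sulphur-dioxide contribution → 15.94 μm/a
  chloride contribution → 56.43 μm/a
  ⇒ r_corr(carbon steel) = 72.36 μm/a
ISO 9223 Table 2 (carbon steel): 50 < 72.4 ≤ 80 μm/a ⇒ C4

C4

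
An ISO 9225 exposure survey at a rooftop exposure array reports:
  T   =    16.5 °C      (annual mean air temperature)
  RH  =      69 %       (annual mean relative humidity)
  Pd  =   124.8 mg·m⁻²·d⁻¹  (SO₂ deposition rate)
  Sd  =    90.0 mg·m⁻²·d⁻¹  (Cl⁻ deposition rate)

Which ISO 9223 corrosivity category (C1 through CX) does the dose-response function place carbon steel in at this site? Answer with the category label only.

C5

carbon steel: T>10 °C ⇒ hinge -0.054·(16.5−10) = -0.3510
  sulphur-dioxide contribution → 60.94 μm/a
  chloride contribution → 31.32 μm/a
  total first-year rate 92.25 μm/a
92.3 μm/a falls in (80, 200] for carbon steel → category C5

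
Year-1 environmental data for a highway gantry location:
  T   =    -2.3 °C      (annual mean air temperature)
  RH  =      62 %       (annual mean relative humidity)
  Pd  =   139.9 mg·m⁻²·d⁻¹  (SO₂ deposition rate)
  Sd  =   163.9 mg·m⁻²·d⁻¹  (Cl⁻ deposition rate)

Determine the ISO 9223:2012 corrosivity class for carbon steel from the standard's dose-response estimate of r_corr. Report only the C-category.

C3

carbon steel: f(T) = +0.150·(T−10) [T≤10 °C] = -1.8450
  sulphur-dioxide contribution → 12.62 μm/a
  chloride contribution → 16.99 μm/a
  total first-year rate 29.61 μm/a
ISO 9223 Table 2 (carbon steel): 25 < 29.6 ≤ 50 μm/a ⇒ C3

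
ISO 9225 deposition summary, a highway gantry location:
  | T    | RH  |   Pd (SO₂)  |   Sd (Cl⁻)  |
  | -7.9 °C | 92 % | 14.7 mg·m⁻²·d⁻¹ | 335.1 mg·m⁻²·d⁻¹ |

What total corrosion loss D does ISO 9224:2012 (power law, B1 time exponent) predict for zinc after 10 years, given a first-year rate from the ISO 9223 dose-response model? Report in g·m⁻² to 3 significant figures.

zinc: f(T) = +0.038·(T−10) [T≤10 °C] = -0.6802
  Pd branch = 0.0129·Pd^0.44·e^(0.046·RH+f) = 1.468 μm/a
  Sd branch = 0.0175·Sd^0.57·e^(0.008·RH+0.085·T) = 0.5133 μm/a
  r_corr = 1.468 + 0.5133 = 1.981 μm/a
Long-term exponent b (ISO 9224 Table 2, B1) = 0.813
  D(10) = 1.981 × 10^0.813 = 1.981 × 6.501 = 12.88 μm
  Mass loss = 12.88 μm × 7.14 g/cm³ = 91.97 g·m⁻²

D(10) = 92.0 g·m⁻²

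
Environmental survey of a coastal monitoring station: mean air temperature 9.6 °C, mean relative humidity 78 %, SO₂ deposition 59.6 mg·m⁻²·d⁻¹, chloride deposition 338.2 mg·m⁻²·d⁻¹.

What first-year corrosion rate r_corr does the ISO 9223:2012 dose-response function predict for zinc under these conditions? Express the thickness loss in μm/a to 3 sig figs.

r_corr = 4.82 μm/a

zinc: temperature factor f = +0.038·(-0.4) = -0.0152
  sulphur-dioxide contribution → 2.776 μm/a
  chloride contribution → 2.042 μm/a
  total first-year rate 4.818 μm/a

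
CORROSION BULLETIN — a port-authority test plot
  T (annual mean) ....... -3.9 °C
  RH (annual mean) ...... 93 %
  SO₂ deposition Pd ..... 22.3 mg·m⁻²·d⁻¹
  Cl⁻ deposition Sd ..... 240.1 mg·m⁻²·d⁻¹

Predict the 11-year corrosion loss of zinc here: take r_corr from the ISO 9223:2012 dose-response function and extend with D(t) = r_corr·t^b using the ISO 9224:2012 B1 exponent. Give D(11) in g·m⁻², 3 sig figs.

D(11) = 138 g·m⁻²

zinc: temperature factor f = +0.038·(-13.9) = -0.5282
  sulphur-dioxide contribution → 2.15 μm/a
  chloride contribution → 0.6012 μm/a
  ⇒ r_corr(zinc) = 2.751 μm/a
ISO 9224: D(t) = r_corr · t^b with b = 0.813 (zinc, B1)
  D(11) = 2.751 × 11^0.813 = 2.751 × 7.025 = 19.32 μm
  Mass loss = 19.32 μm × 7.14 g/cm³ = 138 g·m⁻²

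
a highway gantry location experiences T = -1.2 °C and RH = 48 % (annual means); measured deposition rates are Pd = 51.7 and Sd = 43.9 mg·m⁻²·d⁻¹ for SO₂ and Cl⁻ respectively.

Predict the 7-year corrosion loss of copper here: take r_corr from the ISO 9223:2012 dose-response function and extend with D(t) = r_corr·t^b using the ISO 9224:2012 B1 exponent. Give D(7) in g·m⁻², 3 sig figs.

D(7) = 6.96 g·m⁻²

copper: temperature factor f = +0.126·(-11.2) = -1.4112
  SO₂ term: 0.0053·51.7^0.26·exp(0.059·48-1.4112) = 0.06121
  Cl⁻ term: 0.01025·43.9^0.27·exp(0.036·48+0.049·-1.2) = 0.151
  sum: 0.06121 + 0.151 → r_corr = 0.2123 μm/a
Long-term exponent b (ISO 9224 Table 2, B1) = 0.667
  D(7) = 0.2123 × 7^0.667 = 0.2123 × 3.662 = 0.7772 μm
  Mass loss = 0.7772 μm × 8.96 g/cm³ = 6.964 g·m⁻²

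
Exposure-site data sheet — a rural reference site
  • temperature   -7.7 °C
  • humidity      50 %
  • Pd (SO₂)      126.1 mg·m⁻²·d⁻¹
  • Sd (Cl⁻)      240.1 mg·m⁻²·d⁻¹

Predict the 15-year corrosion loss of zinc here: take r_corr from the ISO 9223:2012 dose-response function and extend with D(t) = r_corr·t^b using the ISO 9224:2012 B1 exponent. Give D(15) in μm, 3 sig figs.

D(15) = 7.78 μm

zinc: f(T) = +0.038·(T−10) [T≤10 °C] = -0.6726
  SO₂ term: 0.0129·126.1^0.44·exp(0.046·50-0.6726) = 0.5517
  Sd branch = 0.0175·Sd^0.57·e^(0.008·RH+0.085·T) = 0.3086 μm/a
  r_corr = 0.5517 + 0.3086 = 0.8602 μm/a
ISO 9224: D(t) = r_corr · t^b with b = 0.813 (zinc, B1)
  D(15) = 0.8602 × 15^0.813 = 0.8602 × 9.04 = 7.776 μm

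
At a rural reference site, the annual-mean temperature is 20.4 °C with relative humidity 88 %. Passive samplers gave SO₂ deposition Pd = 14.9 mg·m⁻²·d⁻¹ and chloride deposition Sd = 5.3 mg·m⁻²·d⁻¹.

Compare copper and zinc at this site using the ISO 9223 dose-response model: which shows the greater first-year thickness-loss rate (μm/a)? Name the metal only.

copper: T>10 °C ⇒ hinge -0.080·(20.4−10) = -0.8320
  sulphur-dioxide contribution → 0.8372 μm/a
  chloride contribution → 1.038 μm/a
  total first-year rate 1.875 μm/a
zinc: f(T) = -0.071·(T−10) [T>10 °C] = -0.7384
  sulphur-dioxide contribution → 1.159 μm/a
  chloride contribution → 0.5184 μm/a
  total first-year rate 1.678 μm/a
Ordering by μm/a: copper (1.88) > zinc (1.68)

copper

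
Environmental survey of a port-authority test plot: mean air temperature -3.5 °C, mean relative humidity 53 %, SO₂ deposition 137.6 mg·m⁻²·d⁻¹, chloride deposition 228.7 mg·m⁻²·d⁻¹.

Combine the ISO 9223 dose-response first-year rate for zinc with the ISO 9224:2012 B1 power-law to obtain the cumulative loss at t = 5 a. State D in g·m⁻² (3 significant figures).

zinc: T≤10 °C ⇒ hinge +0.038·(-3.5−10) = -0.5130
  sulphur-dioxide contribution → 0.772 μm/a
  chloride contribution → 0.4393 μm/a
  ⇒ r_corr(zinc) = 1.211 μm/a
ISO 9224: D(t) = r_corr · t^b with b = 0.813 (zinc, B1)
  D(5) = 1.211 × 5^0.813 = 1.211 × 3.701 = 4.482 μm
  Mass loss = 4.482 μm × 7.14 g/cm³ = 32 g·m⁻²

D(5) = 32.0 g·m⁻²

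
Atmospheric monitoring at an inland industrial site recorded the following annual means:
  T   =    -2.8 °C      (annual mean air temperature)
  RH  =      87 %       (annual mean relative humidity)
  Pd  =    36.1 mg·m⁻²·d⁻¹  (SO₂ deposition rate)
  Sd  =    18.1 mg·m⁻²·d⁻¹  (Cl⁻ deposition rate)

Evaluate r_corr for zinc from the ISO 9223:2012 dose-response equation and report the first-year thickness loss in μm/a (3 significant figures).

zinc: temperature factor f = +0.038·(-12.8) = -0.4864
  sulphur-dioxide contribution → 2.102 μm/a
  chloride contribution → 0.1442 μm/a
  total first-year rate 2.246 μm/a

r_corr = 2.25 μm/a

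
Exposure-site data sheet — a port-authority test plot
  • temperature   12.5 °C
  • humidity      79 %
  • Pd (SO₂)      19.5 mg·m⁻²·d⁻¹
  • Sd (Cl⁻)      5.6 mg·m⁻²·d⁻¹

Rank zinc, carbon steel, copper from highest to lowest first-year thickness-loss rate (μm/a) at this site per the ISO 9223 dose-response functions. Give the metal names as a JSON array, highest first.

zinc: T>10 °C ⇒ hinge -0.071·(12.5−10) = -0.1775
  Pd branch = 0.0129·Pd^0.44·e^(0.046·RH+f) = 1.511 μm/a
  Cl⁻ term: 0.0175·5.6^0.57·exp(0.008·79+0.085·12.5) = 0.2543
  r_corr = 1.511 + 0.2543 = 1.766 μm/a
carbon steel: f(T) = -0.054·(T−10) [T>10 °C] = -0.1350
  Pd branch = 1.77·Pd^0.52·e^(0.02·RH+f) = 35.18 μm/a
  Sd branch = 0.102·Sd^0.62·e^(0.033·RH+0.04·T) = 6.635 μm/a
  sum: 35.18 + 6.635 → r_corr = 41.82 μm/a
copper: f(T) = -0.080·(T−10) [T>10 °C] = -0.2000
  Pd branch = 0.0053·Pd^0.26·e^(0.059·RH+f) = 0.9933 μm/a
  Cl⁻ term: 0.01025·5.6^0.27·exp(0.036·79+0.049·12.5) = 0.5175
  sum: 0.9933 + 0.5175 → r_corr = 1.511 μm/a
Ordering by μm/a: carbon steel (41.8) > zinc (1.77) > copper (1.51)

["carbon steel", "zinc", "copper"]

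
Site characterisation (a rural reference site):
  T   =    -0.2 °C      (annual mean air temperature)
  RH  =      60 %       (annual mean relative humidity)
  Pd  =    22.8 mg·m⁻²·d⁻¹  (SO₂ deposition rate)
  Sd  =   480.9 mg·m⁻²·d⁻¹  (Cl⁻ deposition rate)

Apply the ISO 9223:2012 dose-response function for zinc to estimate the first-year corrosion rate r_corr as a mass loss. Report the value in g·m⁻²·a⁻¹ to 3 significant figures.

r_corr = 10.6 g·m⁻²·a⁻¹

zinc: T≤10 °C ⇒ hinge +0.038·(-0.2−10) = -0.3876
  SO₂ term: 0.0129·22.8^0.44·exp(0.046·60-0.3876) = 0.5475
  Sd branch = 0.0175·Sd^0.57·e^(0.008·RH+0.085·T) = 0.9395 μm/a
  sum: 0.5475 + 0.9395 → r_corr = 1.487 μm/a
Convert to mass loss: 1.487 μm/a × 7.14 g/cm³ = 10.62 g·m⁻²·a⁻¹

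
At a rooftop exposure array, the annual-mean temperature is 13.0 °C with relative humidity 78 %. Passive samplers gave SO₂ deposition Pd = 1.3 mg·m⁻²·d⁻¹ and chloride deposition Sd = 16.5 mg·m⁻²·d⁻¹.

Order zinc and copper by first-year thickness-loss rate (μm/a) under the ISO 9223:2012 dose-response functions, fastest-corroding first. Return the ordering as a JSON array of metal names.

["copper", "zinc"]

zinc: T>10 °C ⇒ hinge -0.071·(13.0−10) = -0.2130
  Pd branch = 0.0129·Pd^0.44·e^(0.046·RH+f) = 0.4231 μm/a
  Cl⁻ term: 0.0175·16.5^0.57·exp(0.008·78+0.085·13.0) = 0.4874
  r_corr = 0.4231 + 0.4874 = 0.9105 μm/a
copper: T>10 °C ⇒ hinge -0.080·(13.0−10) = -0.2400
  Pd branch = 0.0053·Pd^0.26·e^(0.059·RH+f) = 0.4449 μm/a
  Cl⁻ term: 0.01025·16.5^0.27·exp(0.036·78+0.049·13.0) = 0.6848
  sum: 0.4449 + 0.6848 → r_corr = 1.13 μm/a
Ordering by μm/a: copper (1.13) > zinc (0.911)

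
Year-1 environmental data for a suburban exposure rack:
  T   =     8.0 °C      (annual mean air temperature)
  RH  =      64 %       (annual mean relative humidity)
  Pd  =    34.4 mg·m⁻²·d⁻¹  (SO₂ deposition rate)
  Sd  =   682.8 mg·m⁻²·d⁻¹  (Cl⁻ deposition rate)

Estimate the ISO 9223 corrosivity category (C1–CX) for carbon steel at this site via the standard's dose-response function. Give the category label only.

C5

carbon steel: f(T) = +0.150·(T−10) [T≤10 °C] = -0.3000
  Pd branch = 1.77·Pd^0.52·e^(0.02·RH+f) = 29.69 μm/a
  Cl⁻ term: 0.102·682.8^0.62·exp(0.033·64+0.04·8.0) = 66.38
  sum: 29.69 + 66.38 → r_corr = 96.07 μm/a
ISO 9223 Table 2 (carbon steel): 80 < 96.1 ≤ 200 μm/a ⇒ C5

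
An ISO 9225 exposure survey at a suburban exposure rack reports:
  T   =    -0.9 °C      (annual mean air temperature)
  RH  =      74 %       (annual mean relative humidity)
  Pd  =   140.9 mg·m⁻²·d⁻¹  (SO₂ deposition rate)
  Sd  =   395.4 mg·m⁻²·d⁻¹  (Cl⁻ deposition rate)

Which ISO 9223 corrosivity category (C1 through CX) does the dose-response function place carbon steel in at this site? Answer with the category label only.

carbon steel: temperature factor f = +0.150·(-10.9) = -1.6350
  Pd branch = 1.77·Pd^0.52·e^(0.02·RH+f) = 19.87 μm/a
  Sd branch = 0.102·Sd^0.62·e^(0.033·RH+0.04·T) = 46.1 μm/a
  r_corr = 19.87 + 46.1 = 65.96 μm/a
66 μm/a falls in (50, 80] for carbon steel → category C4

C4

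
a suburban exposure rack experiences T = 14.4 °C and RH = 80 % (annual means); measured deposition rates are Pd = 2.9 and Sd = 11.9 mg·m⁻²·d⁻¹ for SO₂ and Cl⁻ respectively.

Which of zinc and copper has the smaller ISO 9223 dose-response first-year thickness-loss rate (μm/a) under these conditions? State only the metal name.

zinc: temperature factor f = -0.071·(4.4) = -0.3124
  sulphur-dioxide contribution → 0.5978 μm/a
  chloride contribution → 0.463 μm/a
  total first-year rate 1.061 μm/a
copper: f(T) = -0.080·(T−10) [T>10 °C] = -0.3520
  sulphur-dioxide contribution → 0.5514 μm/a
  chloride contribution → 0.7217 μm/a
  total first-year rate 1.273 μm/a
Ordering by μm/a: copper (1.27) > zinc (1.06)

zinc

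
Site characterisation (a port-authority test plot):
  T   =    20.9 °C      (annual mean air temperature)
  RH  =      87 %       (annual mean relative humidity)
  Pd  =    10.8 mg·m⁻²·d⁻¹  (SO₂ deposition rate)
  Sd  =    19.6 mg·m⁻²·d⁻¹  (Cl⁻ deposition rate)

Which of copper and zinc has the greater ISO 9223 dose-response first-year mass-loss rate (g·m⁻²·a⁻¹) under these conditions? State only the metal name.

copper: T>10 °C ⇒ hinge -0.080·(20.9−10) = -0.8720
  sulphur-dioxide contribution → 0.6974 μm/a
  chloride contribution → 1.461 μm/a
  total first-year rate 2.158 μm/a
  mass loss = 2.158 μm/a × 8.96 g/cm³ = 19.34 g·m⁻²·a⁻¹
zinc: f(T) = -0.071·(T−10) [T>10 °C] = -0.7739
  sulphur-dioxide contribution → 0.9273 μm/a
  chloride contribution → 1.131 μm/a
  ⇒ r_corr(zinc) = 2.058 μm/a
  mass loss = 2.058 μm/a × 7.14 g/cm³ = 14.7 g·m⁻²·a⁻¹
Ordering by g·m⁻²·a⁻¹: copper (19.3) > zinc (14.7)

copper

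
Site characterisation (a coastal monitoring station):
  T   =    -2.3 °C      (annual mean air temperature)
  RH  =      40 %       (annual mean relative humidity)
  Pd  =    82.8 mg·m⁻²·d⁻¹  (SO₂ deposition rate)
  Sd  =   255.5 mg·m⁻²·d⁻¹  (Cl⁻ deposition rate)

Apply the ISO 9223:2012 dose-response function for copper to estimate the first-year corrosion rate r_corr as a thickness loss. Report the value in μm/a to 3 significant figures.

copper: T≤10 °C ⇒ hinge +0.126·(-2.3−10) = -1.5498
  sulphur-dioxide contribution → 0.03757 μm/a
  chloride contribution → 0.1726 μm/a
  total first-year rate 0.2102 μm/a

r_corr = 0.210 μm/a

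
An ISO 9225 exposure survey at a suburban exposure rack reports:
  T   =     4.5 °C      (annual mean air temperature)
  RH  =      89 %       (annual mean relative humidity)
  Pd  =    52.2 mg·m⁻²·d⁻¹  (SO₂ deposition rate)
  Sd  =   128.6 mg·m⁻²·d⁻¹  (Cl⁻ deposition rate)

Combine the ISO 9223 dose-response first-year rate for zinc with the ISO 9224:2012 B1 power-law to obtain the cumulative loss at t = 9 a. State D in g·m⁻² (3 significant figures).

D(9) = 188 g·m⁻²

zinc: temperature factor f = +0.038·(-5.5) = -0.2090
  Pd branch = 0.0129·Pd^0.44·e^(0.046·RH+f) = 3.578 μm/a
  Cl⁻ term: 0.0175·128.6^0.57·exp(0.008·89+0.085·4.5) = 0.833
  sum: 3.578 + 0.833 → r_corr = 4.411 μm/a
ISO 9224: D(t) = r_corr · t^b with b = 0.813 (zinc, B1)
  D(9) = 4.411 × 9^0.813 = 4.411 × 5.968 = 26.32 μm
  Mass loss = 26.32 μm × 7.14 g/cm³ = 187.9 g·m⁻²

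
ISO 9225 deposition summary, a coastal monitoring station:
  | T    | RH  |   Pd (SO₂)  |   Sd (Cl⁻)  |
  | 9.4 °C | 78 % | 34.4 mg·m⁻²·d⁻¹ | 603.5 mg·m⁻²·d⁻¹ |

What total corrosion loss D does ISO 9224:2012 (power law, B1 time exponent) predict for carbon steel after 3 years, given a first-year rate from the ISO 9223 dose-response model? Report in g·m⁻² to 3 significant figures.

carbon steel: temperature factor f = +0.150·(-0.6) = -0.0900
  Pd branch = 1.77·Pd^0.52·e^(0.02·RH+f) = 48.46 μm/a
  Sd branch = 0.102·Sd^0.62·e^(0.033·RH+0.04·T) = 103.2 μm/a
  r_corr = 48.46 + 103.2 = 151.7 μm/a
Long-term exponent b (ISO 9224 Table 2, B1) = 0.523
  D(3) = 151.7 × 3^0.523 = 151.7 × 1.776 = 269.5 μm
  Mass loss = 269.5 μm × 7.85 g/cm³ = 2115 g·m⁻²

D(3) = 2.12e+03 g·m⁻²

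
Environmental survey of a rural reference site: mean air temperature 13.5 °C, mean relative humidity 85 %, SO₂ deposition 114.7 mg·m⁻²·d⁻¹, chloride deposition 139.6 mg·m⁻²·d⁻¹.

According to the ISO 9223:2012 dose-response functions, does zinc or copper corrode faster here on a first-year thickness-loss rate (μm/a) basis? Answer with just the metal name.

zinc: f(T) = -0.071·(T−10) [T>10 °C] = -0.2485
  Pd branch = 0.0129·Pd^0.44·e^(0.046·RH+f) = 4.045 μm/a
  Sd branch = 0.0175·Sd^0.57·e^(0.008·RH+0.085·T) = 1.817 μm/a
  r_corr = 4.045 + 1.817 = 5.862 μm/a
copper: T>10 °C ⇒ hinge -0.080·(13.5−10) = -0.2800
  SO₂ term: 0.0053·114.7^0.26·exp(0.059·85-0.2800) = 2.071
  Sd branch = 0.01025·Sd^0.27·e^(0.036·RH+0.049·T) = 1.607 μm/a
  sum: 2.071 + 1.607 → r_corr = 3.678 μm/a
Ordering by μm/a: zinc (5.86) > copper (3.68)

zinc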